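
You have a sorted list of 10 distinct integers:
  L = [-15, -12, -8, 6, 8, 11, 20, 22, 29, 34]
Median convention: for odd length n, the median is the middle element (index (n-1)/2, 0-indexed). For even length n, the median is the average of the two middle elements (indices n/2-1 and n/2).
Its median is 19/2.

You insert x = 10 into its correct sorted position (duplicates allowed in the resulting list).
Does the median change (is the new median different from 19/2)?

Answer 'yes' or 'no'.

Old median = 19/2
Insert x = 10
New median = 10
Changed? yes

Answer: yes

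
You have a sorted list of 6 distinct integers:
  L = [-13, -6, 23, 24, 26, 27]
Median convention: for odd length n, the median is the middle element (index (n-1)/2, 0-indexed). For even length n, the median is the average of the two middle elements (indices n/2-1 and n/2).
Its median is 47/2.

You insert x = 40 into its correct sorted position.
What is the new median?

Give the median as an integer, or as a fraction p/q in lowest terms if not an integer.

Answer: 24

Derivation:
Old list (sorted, length 6): [-13, -6, 23, 24, 26, 27]
Old median = 47/2
Insert x = 40
Old length even (6). Middle pair: indices 2,3 = 23,24.
New length odd (7). New median = single middle element.
x = 40: 6 elements are < x, 0 elements are > x.
New sorted list: [-13, -6, 23, 24, 26, 27, 40]
New median = 24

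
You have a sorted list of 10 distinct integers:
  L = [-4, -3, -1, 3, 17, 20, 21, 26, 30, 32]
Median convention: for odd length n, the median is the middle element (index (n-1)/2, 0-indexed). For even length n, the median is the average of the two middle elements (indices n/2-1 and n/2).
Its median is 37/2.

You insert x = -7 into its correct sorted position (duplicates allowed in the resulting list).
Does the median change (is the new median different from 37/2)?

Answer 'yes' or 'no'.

Answer: yes

Derivation:
Old median = 37/2
Insert x = -7
New median = 17
Changed? yes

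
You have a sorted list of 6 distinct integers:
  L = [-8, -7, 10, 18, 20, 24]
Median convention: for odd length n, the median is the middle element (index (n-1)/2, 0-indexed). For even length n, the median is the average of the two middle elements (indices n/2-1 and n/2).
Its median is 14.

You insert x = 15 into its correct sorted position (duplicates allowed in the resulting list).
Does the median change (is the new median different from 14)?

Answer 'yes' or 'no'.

Old median = 14
Insert x = 15
New median = 15
Changed? yes

Answer: yes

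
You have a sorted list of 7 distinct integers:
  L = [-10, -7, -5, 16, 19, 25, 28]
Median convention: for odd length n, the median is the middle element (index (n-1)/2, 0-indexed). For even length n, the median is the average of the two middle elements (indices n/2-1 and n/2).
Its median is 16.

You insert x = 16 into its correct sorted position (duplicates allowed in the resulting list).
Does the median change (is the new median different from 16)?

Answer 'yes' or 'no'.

Old median = 16
Insert x = 16
New median = 16
Changed? no

Answer: no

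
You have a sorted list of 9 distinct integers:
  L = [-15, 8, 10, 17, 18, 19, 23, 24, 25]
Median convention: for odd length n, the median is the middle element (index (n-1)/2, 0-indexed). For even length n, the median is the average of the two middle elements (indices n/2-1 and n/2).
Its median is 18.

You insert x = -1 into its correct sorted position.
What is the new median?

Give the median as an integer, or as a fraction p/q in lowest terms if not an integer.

Old list (sorted, length 9): [-15, 8, 10, 17, 18, 19, 23, 24, 25]
Old median = 18
Insert x = -1
Old length odd (9). Middle was index 4 = 18.
New length even (10). New median = avg of two middle elements.
x = -1: 1 elements are < x, 8 elements are > x.
New sorted list: [-15, -1, 8, 10, 17, 18, 19, 23, 24, 25]
New median = 35/2

Answer: 35/2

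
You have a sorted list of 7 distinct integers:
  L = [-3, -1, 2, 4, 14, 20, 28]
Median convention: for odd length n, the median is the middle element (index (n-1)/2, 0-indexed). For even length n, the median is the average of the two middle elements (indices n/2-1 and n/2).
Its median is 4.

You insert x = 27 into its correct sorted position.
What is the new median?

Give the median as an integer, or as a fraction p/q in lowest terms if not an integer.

Old list (sorted, length 7): [-3, -1, 2, 4, 14, 20, 28]
Old median = 4
Insert x = 27
Old length odd (7). Middle was index 3 = 4.
New length even (8). New median = avg of two middle elements.
x = 27: 6 elements are < x, 1 elements are > x.
New sorted list: [-3, -1, 2, 4, 14, 20, 27, 28]
New median = 9

Answer: 9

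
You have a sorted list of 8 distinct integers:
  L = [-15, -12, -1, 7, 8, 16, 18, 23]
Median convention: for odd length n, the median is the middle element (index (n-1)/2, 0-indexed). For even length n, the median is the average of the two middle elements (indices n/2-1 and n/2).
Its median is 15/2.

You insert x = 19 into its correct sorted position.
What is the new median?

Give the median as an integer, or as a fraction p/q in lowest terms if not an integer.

Answer: 8

Derivation:
Old list (sorted, length 8): [-15, -12, -1, 7, 8, 16, 18, 23]
Old median = 15/2
Insert x = 19
Old length even (8). Middle pair: indices 3,4 = 7,8.
New length odd (9). New median = single middle element.
x = 19: 7 elements are < x, 1 elements are > x.
New sorted list: [-15, -12, -1, 7, 8, 16, 18, 19, 23]
New median = 8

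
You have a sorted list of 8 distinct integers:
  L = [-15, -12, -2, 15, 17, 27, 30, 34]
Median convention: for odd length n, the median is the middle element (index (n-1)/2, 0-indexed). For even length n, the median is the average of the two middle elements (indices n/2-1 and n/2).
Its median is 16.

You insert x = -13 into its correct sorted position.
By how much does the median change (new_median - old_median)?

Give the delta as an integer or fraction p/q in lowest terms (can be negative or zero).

Old median = 16
After inserting x = -13: new sorted = [-15, -13, -12, -2, 15, 17, 27, 30, 34]
New median = 15
Delta = 15 - 16 = -1

Answer: -1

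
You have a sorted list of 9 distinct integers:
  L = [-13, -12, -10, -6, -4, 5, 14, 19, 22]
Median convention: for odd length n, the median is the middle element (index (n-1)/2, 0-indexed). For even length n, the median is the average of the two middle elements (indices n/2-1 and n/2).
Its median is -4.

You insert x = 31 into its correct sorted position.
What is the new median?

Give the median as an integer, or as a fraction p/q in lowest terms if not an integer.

Old list (sorted, length 9): [-13, -12, -10, -6, -4, 5, 14, 19, 22]
Old median = -4
Insert x = 31
Old length odd (9). Middle was index 4 = -4.
New length even (10). New median = avg of two middle elements.
x = 31: 9 elements are < x, 0 elements are > x.
New sorted list: [-13, -12, -10, -6, -4, 5, 14, 19, 22, 31]
New median = 1/2

Answer: 1/2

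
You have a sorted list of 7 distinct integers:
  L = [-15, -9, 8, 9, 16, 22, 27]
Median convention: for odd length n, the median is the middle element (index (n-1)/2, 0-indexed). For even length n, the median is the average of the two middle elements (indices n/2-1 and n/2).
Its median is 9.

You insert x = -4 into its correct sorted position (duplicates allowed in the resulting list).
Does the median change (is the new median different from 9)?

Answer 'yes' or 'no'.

Answer: yes

Derivation:
Old median = 9
Insert x = -4
New median = 17/2
Changed? yes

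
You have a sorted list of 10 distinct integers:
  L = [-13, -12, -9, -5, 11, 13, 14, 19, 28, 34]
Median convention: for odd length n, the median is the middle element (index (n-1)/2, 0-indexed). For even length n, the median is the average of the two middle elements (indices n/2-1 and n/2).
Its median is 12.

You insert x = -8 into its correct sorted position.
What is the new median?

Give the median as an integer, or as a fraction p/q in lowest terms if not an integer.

Answer: 11

Derivation:
Old list (sorted, length 10): [-13, -12, -9, -5, 11, 13, 14, 19, 28, 34]
Old median = 12
Insert x = -8
Old length even (10). Middle pair: indices 4,5 = 11,13.
New length odd (11). New median = single middle element.
x = -8: 3 elements are < x, 7 elements are > x.
New sorted list: [-13, -12, -9, -8, -5, 11, 13, 14, 19, 28, 34]
New median = 11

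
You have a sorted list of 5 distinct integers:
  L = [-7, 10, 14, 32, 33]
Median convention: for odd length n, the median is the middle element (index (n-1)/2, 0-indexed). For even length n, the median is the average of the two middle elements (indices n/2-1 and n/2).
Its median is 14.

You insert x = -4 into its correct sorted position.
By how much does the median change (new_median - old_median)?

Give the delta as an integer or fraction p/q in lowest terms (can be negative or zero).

Old median = 14
After inserting x = -4: new sorted = [-7, -4, 10, 14, 32, 33]
New median = 12
Delta = 12 - 14 = -2

Answer: -2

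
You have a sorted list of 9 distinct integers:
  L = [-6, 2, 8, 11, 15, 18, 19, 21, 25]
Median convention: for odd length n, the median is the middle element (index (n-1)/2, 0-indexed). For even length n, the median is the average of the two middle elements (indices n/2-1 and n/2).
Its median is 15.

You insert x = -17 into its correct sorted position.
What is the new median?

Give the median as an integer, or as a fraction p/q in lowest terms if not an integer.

Answer: 13

Derivation:
Old list (sorted, length 9): [-6, 2, 8, 11, 15, 18, 19, 21, 25]
Old median = 15
Insert x = -17
Old length odd (9). Middle was index 4 = 15.
New length even (10). New median = avg of two middle elements.
x = -17: 0 elements are < x, 9 elements are > x.
New sorted list: [-17, -6, 2, 8, 11, 15, 18, 19, 21, 25]
New median = 13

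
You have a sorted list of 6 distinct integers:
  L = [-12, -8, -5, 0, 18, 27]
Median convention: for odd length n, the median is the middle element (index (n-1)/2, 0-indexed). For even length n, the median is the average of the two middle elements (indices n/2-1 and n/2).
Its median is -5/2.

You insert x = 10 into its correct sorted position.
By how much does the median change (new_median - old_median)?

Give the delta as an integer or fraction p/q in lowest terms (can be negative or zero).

Answer: 5/2

Derivation:
Old median = -5/2
After inserting x = 10: new sorted = [-12, -8, -5, 0, 10, 18, 27]
New median = 0
Delta = 0 - -5/2 = 5/2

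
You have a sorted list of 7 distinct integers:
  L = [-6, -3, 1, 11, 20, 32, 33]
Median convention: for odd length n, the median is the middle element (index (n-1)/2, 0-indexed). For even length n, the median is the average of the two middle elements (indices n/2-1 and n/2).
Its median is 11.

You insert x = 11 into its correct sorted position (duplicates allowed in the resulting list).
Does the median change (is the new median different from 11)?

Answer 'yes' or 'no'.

Old median = 11
Insert x = 11
New median = 11
Changed? no

Answer: no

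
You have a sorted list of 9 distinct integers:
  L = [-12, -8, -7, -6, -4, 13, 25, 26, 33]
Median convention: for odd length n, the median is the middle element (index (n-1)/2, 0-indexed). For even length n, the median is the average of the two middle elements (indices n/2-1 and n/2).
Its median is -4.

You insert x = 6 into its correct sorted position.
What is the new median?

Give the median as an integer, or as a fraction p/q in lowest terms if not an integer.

Answer: 1

Derivation:
Old list (sorted, length 9): [-12, -8, -7, -6, -4, 13, 25, 26, 33]
Old median = -4
Insert x = 6
Old length odd (9). Middle was index 4 = -4.
New length even (10). New median = avg of two middle elements.
x = 6: 5 elements are < x, 4 elements are > x.
New sorted list: [-12, -8, -7, -6, -4, 6, 13, 25, 26, 33]
New median = 1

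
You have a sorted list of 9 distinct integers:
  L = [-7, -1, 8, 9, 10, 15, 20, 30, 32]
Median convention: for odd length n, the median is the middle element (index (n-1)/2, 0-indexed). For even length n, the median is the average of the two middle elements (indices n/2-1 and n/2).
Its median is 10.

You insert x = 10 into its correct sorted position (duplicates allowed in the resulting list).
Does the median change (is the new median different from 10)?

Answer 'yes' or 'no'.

Answer: no

Derivation:
Old median = 10
Insert x = 10
New median = 10
Changed? no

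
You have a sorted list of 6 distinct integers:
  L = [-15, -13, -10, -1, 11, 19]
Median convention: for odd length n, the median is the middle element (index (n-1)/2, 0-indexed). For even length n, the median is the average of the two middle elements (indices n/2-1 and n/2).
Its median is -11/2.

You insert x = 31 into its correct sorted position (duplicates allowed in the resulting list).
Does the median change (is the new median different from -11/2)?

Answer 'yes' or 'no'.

Answer: yes

Derivation:
Old median = -11/2
Insert x = 31
New median = -1
Changed? yes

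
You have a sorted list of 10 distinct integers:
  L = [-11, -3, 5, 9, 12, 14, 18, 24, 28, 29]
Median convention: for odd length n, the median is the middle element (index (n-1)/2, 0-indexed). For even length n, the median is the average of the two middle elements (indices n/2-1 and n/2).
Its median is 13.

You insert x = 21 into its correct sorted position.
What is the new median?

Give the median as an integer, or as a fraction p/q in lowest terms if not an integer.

Answer: 14

Derivation:
Old list (sorted, length 10): [-11, -3, 5, 9, 12, 14, 18, 24, 28, 29]
Old median = 13
Insert x = 21
Old length even (10). Middle pair: indices 4,5 = 12,14.
New length odd (11). New median = single middle element.
x = 21: 7 elements are < x, 3 elements are > x.
New sorted list: [-11, -3, 5, 9, 12, 14, 18, 21, 24, 28, 29]
New median = 14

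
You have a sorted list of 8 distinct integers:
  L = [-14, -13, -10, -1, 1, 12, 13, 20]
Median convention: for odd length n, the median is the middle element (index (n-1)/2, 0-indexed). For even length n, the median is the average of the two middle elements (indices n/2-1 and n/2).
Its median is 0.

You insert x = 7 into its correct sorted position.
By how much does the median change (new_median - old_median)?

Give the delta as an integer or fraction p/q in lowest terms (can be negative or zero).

Answer: 1

Derivation:
Old median = 0
After inserting x = 7: new sorted = [-14, -13, -10, -1, 1, 7, 12, 13, 20]
New median = 1
Delta = 1 - 0 = 1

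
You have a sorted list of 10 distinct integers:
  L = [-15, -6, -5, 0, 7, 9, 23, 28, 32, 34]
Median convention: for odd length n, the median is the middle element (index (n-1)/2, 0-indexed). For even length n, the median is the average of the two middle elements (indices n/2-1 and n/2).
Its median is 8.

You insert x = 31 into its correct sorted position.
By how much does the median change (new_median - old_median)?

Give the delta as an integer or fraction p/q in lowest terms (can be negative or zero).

Old median = 8
After inserting x = 31: new sorted = [-15, -6, -5, 0, 7, 9, 23, 28, 31, 32, 34]
New median = 9
Delta = 9 - 8 = 1

Answer: 1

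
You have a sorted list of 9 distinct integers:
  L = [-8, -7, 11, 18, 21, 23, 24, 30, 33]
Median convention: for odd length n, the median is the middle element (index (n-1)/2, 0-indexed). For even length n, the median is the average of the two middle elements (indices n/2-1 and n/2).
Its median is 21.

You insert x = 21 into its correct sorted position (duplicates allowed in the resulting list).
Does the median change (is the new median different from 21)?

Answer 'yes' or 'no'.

Answer: no

Derivation:
Old median = 21
Insert x = 21
New median = 21
Changed? no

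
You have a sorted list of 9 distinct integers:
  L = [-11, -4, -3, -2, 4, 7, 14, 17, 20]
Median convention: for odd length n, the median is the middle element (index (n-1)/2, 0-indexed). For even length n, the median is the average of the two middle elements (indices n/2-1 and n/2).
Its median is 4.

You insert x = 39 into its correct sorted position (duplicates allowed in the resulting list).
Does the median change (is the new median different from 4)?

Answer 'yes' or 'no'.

Answer: yes

Derivation:
Old median = 4
Insert x = 39
New median = 11/2
Changed? yes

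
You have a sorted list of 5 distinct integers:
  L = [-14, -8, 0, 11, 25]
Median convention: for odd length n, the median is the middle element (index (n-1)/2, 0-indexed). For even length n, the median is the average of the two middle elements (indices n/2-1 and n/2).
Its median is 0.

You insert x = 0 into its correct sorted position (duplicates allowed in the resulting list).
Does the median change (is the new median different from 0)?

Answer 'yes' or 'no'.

Answer: no

Derivation:
Old median = 0
Insert x = 0
New median = 0
Changed? no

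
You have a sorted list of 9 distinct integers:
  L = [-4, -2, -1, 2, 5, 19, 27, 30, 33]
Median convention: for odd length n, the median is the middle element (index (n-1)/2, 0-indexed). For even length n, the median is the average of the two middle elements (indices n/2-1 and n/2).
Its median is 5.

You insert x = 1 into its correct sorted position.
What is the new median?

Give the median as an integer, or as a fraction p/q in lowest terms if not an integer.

Answer: 7/2

Derivation:
Old list (sorted, length 9): [-4, -2, -1, 2, 5, 19, 27, 30, 33]
Old median = 5
Insert x = 1
Old length odd (9). Middle was index 4 = 5.
New length even (10). New median = avg of two middle elements.
x = 1: 3 elements are < x, 6 elements are > x.
New sorted list: [-4, -2, -1, 1, 2, 5, 19, 27, 30, 33]
New median = 7/2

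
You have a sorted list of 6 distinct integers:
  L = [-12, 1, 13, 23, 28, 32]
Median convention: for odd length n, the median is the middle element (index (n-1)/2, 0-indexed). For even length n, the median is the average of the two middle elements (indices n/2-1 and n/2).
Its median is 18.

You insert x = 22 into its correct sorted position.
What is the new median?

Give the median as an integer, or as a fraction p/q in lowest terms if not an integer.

Old list (sorted, length 6): [-12, 1, 13, 23, 28, 32]
Old median = 18
Insert x = 22
Old length even (6). Middle pair: indices 2,3 = 13,23.
New length odd (7). New median = single middle element.
x = 22: 3 elements are < x, 3 elements are > x.
New sorted list: [-12, 1, 13, 22, 23, 28, 32]
New median = 22

Answer: 22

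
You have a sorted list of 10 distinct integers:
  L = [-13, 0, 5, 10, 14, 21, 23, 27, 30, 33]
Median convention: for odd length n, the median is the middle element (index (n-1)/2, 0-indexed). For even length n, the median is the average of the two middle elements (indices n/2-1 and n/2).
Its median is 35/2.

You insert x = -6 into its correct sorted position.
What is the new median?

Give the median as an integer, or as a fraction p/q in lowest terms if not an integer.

Old list (sorted, length 10): [-13, 0, 5, 10, 14, 21, 23, 27, 30, 33]
Old median = 35/2
Insert x = -6
Old length even (10). Middle pair: indices 4,5 = 14,21.
New length odd (11). New median = single middle element.
x = -6: 1 elements are < x, 9 elements are > x.
New sorted list: [-13, -6, 0, 5, 10, 14, 21, 23, 27, 30, 33]
New median = 14

Answer: 14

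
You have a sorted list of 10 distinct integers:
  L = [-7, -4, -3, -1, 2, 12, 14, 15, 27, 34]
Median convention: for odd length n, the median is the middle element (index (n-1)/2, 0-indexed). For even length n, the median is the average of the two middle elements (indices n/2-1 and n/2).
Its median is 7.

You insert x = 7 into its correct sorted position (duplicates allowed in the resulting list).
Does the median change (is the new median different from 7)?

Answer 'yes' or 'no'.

Answer: no

Derivation:
Old median = 7
Insert x = 7
New median = 7
Changed? no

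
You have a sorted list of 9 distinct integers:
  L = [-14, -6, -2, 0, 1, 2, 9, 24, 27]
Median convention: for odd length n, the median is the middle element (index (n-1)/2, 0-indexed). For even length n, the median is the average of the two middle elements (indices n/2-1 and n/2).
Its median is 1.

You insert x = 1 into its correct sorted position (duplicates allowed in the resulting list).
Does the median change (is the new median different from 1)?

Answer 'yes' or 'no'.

Answer: no

Derivation:
Old median = 1
Insert x = 1
New median = 1
Changed? no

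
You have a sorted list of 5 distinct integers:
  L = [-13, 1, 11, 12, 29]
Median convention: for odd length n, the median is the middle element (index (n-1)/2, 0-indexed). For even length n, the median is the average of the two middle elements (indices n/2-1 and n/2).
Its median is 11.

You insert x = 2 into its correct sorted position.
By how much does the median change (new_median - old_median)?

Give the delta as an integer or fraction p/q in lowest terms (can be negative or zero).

Answer: -9/2

Derivation:
Old median = 11
After inserting x = 2: new sorted = [-13, 1, 2, 11, 12, 29]
New median = 13/2
Delta = 13/2 - 11 = -9/2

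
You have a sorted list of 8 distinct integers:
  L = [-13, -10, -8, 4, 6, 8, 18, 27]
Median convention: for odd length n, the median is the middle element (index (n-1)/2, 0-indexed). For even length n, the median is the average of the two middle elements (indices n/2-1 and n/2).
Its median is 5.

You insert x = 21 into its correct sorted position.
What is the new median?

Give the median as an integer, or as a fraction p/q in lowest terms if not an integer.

Old list (sorted, length 8): [-13, -10, -8, 4, 6, 8, 18, 27]
Old median = 5
Insert x = 21
Old length even (8). Middle pair: indices 3,4 = 4,6.
New length odd (9). New median = single middle element.
x = 21: 7 elements are < x, 1 elements are > x.
New sorted list: [-13, -10, -8, 4, 6, 8, 18, 21, 27]
New median = 6

Answer: 6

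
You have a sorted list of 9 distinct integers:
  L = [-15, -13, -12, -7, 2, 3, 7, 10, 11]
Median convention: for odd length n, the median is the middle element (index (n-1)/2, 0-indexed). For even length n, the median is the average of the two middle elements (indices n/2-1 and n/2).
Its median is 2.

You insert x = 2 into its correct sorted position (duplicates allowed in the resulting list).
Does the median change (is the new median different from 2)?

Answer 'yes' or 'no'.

Old median = 2
Insert x = 2
New median = 2
Changed? no

Answer: no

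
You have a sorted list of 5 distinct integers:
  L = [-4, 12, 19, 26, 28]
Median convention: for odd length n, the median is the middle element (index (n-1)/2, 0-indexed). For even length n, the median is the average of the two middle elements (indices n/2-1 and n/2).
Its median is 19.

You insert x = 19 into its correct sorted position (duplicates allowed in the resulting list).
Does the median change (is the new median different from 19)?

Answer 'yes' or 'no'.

Old median = 19
Insert x = 19
New median = 19
Changed? no

Answer: no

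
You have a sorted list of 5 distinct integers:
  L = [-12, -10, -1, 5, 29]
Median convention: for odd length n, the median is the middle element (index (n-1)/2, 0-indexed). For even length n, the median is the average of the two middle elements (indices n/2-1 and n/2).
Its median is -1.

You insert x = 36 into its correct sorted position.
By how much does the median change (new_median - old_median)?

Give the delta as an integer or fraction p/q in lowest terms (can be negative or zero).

Old median = -1
After inserting x = 36: new sorted = [-12, -10, -1, 5, 29, 36]
New median = 2
Delta = 2 - -1 = 3

Answer: 3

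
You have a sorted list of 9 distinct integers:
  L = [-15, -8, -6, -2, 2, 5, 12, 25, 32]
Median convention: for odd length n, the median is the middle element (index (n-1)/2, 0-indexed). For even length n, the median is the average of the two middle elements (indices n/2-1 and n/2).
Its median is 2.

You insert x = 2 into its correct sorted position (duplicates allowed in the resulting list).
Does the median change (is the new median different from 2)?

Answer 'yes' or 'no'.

Old median = 2
Insert x = 2
New median = 2
Changed? no

Answer: no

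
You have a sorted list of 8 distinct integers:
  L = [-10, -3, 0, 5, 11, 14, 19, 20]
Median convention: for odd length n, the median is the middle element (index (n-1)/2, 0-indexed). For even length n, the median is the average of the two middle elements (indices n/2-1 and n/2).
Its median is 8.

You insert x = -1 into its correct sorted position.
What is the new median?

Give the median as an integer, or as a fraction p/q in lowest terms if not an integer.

Answer: 5

Derivation:
Old list (sorted, length 8): [-10, -3, 0, 5, 11, 14, 19, 20]
Old median = 8
Insert x = -1
Old length even (8). Middle pair: indices 3,4 = 5,11.
New length odd (9). New median = single middle element.
x = -1: 2 elements are < x, 6 elements are > x.
New sorted list: [-10, -3, -1, 0, 5, 11, 14, 19, 20]
New median = 5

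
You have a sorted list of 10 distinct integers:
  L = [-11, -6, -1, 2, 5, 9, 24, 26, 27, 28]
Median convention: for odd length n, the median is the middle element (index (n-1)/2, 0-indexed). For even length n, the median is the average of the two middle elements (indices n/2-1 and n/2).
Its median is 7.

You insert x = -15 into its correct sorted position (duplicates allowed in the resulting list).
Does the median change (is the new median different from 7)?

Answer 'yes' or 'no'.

Answer: yes

Derivation:
Old median = 7
Insert x = -15
New median = 5
Changed? yes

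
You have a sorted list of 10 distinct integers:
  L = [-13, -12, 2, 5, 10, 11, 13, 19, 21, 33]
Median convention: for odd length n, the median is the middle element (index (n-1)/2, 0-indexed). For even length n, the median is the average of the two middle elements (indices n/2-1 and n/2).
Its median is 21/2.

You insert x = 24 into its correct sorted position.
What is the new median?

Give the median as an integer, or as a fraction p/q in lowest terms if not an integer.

Old list (sorted, length 10): [-13, -12, 2, 5, 10, 11, 13, 19, 21, 33]
Old median = 21/2
Insert x = 24
Old length even (10). Middle pair: indices 4,5 = 10,11.
New length odd (11). New median = single middle element.
x = 24: 9 elements are < x, 1 elements are > x.
New sorted list: [-13, -12, 2, 5, 10, 11, 13, 19, 21, 24, 33]
New median = 11

Answer: 11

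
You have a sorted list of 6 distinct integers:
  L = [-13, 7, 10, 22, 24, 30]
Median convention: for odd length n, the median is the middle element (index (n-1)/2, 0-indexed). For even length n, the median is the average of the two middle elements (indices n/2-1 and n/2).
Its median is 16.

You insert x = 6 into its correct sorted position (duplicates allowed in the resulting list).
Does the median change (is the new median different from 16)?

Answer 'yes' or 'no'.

Answer: yes

Derivation:
Old median = 16
Insert x = 6
New median = 10
Changed? yes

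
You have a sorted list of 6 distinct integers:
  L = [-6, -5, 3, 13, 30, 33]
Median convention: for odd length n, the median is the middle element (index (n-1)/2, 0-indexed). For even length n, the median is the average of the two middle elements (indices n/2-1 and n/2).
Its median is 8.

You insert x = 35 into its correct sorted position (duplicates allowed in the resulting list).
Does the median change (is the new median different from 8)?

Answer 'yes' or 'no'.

Answer: yes

Derivation:
Old median = 8
Insert x = 35
New median = 13
Changed? yes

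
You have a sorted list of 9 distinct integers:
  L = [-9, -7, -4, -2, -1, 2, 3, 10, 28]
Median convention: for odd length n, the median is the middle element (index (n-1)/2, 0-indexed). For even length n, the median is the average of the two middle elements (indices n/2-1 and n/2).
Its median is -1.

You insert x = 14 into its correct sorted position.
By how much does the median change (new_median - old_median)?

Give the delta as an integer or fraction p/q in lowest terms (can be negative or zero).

Old median = -1
After inserting x = 14: new sorted = [-9, -7, -4, -2, -1, 2, 3, 10, 14, 28]
New median = 1/2
Delta = 1/2 - -1 = 3/2

Answer: 3/2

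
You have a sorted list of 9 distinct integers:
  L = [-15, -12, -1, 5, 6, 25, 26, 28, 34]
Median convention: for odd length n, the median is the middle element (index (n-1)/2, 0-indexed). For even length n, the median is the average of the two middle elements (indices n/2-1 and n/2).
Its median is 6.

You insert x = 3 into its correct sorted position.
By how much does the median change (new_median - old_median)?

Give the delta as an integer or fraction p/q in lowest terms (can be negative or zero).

Old median = 6
After inserting x = 3: new sorted = [-15, -12, -1, 3, 5, 6, 25, 26, 28, 34]
New median = 11/2
Delta = 11/2 - 6 = -1/2

Answer: -1/2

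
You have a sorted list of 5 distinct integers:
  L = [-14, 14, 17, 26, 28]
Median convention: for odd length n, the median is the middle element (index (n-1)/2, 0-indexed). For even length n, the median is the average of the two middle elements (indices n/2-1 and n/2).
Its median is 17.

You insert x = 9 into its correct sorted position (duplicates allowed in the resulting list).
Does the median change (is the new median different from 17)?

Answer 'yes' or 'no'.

Answer: yes

Derivation:
Old median = 17
Insert x = 9
New median = 31/2
Changed? yes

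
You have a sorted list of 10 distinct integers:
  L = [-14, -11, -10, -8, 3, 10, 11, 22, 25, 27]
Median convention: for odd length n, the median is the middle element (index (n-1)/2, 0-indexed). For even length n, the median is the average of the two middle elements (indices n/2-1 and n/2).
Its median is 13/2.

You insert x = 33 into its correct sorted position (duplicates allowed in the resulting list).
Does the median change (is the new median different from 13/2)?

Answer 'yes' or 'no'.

Answer: yes

Derivation:
Old median = 13/2
Insert x = 33
New median = 10
Changed? yes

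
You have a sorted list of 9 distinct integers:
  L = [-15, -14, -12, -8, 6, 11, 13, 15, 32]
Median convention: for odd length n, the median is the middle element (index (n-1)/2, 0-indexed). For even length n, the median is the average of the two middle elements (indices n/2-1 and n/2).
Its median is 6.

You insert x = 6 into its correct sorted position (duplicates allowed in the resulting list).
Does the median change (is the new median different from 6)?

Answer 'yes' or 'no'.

Answer: no

Derivation:
Old median = 6
Insert x = 6
New median = 6
Changed? no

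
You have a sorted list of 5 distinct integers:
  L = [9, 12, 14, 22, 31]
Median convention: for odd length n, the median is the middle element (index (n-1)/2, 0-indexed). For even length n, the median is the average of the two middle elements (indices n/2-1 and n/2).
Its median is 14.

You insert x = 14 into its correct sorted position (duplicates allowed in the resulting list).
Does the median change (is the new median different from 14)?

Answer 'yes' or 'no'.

Answer: no

Derivation:
Old median = 14
Insert x = 14
New median = 14
Changed? no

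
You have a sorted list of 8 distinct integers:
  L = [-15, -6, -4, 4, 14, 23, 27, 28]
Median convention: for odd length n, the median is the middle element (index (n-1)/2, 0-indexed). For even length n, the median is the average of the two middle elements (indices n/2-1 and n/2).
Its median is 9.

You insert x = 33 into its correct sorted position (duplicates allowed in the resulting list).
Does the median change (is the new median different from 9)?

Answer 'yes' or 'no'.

Old median = 9
Insert x = 33
New median = 14
Changed? yes

Answer: yes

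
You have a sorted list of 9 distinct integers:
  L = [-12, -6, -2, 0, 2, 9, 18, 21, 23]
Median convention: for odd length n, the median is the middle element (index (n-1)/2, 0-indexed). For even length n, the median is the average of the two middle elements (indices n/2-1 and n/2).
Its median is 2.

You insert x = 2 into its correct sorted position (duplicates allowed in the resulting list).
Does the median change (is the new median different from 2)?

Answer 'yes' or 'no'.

Old median = 2
Insert x = 2
New median = 2
Changed? no

Answer: no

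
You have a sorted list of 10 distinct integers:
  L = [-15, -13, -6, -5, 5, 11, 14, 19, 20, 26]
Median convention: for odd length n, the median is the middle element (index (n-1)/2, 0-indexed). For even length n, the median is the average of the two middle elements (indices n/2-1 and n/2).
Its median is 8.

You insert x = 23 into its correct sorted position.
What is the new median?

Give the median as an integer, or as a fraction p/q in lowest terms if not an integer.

Old list (sorted, length 10): [-15, -13, -6, -5, 5, 11, 14, 19, 20, 26]
Old median = 8
Insert x = 23
Old length even (10). Middle pair: indices 4,5 = 5,11.
New length odd (11). New median = single middle element.
x = 23: 9 elements are < x, 1 elements are > x.
New sorted list: [-15, -13, -6, -5, 5, 11, 14, 19, 20, 23, 26]
New median = 11

Answer: 11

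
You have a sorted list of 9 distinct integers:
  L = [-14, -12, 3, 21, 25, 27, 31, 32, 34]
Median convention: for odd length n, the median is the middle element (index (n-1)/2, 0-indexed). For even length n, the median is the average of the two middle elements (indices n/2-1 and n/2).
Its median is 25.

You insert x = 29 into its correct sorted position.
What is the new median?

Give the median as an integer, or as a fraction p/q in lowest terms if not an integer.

Answer: 26

Derivation:
Old list (sorted, length 9): [-14, -12, 3, 21, 25, 27, 31, 32, 34]
Old median = 25
Insert x = 29
Old length odd (9). Middle was index 4 = 25.
New length even (10). New median = avg of two middle elements.
x = 29: 6 elements are < x, 3 elements are > x.
New sorted list: [-14, -12, 3, 21, 25, 27, 29, 31, 32, 34]
New median = 26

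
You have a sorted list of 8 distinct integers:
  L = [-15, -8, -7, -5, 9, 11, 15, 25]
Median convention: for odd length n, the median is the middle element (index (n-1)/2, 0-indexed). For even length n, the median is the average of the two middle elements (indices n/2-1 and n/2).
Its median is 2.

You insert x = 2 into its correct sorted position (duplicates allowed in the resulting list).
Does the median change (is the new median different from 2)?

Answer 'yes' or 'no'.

Old median = 2
Insert x = 2
New median = 2
Changed? no

Answer: no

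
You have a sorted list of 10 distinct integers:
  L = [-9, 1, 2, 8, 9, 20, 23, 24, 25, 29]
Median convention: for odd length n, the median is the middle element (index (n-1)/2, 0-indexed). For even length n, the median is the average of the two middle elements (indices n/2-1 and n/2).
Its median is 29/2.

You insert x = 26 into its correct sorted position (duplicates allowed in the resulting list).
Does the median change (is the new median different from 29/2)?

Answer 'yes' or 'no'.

Old median = 29/2
Insert x = 26
New median = 20
Changed? yes

Answer: yes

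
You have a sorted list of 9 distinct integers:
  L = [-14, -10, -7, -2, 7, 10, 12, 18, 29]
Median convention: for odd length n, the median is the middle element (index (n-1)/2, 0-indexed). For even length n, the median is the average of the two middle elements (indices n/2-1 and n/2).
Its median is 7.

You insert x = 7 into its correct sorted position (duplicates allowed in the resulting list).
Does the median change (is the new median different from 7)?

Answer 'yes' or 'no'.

Old median = 7
Insert x = 7
New median = 7
Changed? no

Answer: no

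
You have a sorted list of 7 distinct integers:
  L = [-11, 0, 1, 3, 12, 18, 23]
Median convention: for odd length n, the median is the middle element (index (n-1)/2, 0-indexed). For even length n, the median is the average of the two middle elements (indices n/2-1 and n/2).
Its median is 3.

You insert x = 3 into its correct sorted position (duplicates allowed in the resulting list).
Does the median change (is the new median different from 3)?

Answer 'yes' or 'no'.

Old median = 3
Insert x = 3
New median = 3
Changed? no

Answer: no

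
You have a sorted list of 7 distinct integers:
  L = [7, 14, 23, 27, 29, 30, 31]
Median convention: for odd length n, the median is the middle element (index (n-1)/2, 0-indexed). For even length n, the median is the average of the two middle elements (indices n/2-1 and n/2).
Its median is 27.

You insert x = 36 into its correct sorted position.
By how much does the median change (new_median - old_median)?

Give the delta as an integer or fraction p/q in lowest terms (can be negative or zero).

Old median = 27
After inserting x = 36: new sorted = [7, 14, 23, 27, 29, 30, 31, 36]
New median = 28
Delta = 28 - 27 = 1

Answer: 1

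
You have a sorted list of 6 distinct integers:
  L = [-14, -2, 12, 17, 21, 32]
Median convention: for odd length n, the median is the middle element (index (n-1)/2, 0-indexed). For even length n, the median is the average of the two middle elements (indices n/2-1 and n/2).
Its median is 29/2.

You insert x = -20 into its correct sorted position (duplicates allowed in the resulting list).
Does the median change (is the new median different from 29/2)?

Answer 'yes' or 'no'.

Old median = 29/2
Insert x = -20
New median = 12
Changed? yes

Answer: yes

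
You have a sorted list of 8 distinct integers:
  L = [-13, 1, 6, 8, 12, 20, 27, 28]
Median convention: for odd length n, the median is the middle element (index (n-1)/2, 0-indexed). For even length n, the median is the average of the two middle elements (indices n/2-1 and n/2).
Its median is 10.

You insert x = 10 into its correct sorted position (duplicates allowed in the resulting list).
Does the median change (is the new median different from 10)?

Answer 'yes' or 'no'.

Old median = 10
Insert x = 10
New median = 10
Changed? no

Answer: no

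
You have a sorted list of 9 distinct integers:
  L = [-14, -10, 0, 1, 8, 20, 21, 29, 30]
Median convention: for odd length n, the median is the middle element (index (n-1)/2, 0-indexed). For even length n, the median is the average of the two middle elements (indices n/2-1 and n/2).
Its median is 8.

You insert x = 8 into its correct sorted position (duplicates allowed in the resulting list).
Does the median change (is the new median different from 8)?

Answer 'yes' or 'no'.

Old median = 8
Insert x = 8
New median = 8
Changed? no

Answer: no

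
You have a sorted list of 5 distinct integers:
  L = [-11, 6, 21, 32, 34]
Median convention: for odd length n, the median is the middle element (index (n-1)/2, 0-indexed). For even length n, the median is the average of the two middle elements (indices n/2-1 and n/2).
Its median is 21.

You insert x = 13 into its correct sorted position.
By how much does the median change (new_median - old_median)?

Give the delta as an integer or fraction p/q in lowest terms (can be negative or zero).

Answer: -4

Derivation:
Old median = 21
After inserting x = 13: new sorted = [-11, 6, 13, 21, 32, 34]
New median = 17
Delta = 17 - 21 = -4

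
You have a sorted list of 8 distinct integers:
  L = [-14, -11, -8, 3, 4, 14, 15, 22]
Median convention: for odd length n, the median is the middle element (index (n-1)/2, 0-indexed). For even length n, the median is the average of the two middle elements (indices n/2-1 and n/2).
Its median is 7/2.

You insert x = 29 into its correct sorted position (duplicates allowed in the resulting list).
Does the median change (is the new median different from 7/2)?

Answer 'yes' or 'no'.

Answer: yes

Derivation:
Old median = 7/2
Insert x = 29
New median = 4
Changed? yes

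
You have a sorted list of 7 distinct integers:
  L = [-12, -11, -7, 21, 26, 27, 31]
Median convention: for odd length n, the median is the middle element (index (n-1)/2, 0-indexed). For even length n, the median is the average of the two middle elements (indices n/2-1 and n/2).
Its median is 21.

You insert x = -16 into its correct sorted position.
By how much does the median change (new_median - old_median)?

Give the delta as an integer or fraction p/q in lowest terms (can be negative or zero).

Answer: -14

Derivation:
Old median = 21
After inserting x = -16: new sorted = [-16, -12, -11, -7, 21, 26, 27, 31]
New median = 7
Delta = 7 - 21 = -14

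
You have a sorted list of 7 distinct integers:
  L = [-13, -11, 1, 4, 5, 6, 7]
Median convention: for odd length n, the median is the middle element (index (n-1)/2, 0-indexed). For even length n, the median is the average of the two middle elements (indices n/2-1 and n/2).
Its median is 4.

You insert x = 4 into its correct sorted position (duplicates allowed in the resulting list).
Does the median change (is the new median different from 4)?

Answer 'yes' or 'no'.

Old median = 4
Insert x = 4
New median = 4
Changed? no

Answer: no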